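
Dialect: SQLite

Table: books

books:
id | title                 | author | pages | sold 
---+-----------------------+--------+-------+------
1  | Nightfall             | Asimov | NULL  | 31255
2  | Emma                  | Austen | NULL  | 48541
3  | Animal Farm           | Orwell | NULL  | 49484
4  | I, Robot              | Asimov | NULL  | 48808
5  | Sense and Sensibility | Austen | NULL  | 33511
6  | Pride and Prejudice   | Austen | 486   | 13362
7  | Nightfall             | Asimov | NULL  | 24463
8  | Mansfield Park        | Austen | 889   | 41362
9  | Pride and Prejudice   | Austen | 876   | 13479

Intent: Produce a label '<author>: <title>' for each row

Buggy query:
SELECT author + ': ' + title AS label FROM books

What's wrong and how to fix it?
Bug: SQLite uses || for string concatenation; + coerces text to numbers (yielding 0)

Fix: Use the || operator for string concatenation

Corrected query:
SELECT author || ': ' || title AS label FROM books

Result:
label                        
-----------------------------
Asimov: Nightfall            
Austen: Emma                 
Orwell: Animal Farm          
Asimov: I, Robot             
Austen: Sense and Sensibility
Austen: Pride and Prejudice  
Asimov: Nightfall            
Austen: Mansfield Park       
Austen: Pride and Prejudice  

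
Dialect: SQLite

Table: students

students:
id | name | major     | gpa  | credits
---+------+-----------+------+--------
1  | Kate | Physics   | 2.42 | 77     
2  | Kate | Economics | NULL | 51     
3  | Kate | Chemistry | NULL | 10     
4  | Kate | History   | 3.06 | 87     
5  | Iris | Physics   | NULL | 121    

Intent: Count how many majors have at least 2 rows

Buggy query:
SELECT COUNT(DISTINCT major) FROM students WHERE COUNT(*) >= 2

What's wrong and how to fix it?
Bug: WHERE filters individual rows, not groups, so a group-level COUNT is invalid there

Fix: Use a subquery that GROUPs and filters with HAVING, then count its rows

Corrected query:
SELECT COUNT(*) FROM (SELECT major FROM students GROUP BY major HAVING COUNT(*) >= 2)

Result:
COUNT(*)
--------
1       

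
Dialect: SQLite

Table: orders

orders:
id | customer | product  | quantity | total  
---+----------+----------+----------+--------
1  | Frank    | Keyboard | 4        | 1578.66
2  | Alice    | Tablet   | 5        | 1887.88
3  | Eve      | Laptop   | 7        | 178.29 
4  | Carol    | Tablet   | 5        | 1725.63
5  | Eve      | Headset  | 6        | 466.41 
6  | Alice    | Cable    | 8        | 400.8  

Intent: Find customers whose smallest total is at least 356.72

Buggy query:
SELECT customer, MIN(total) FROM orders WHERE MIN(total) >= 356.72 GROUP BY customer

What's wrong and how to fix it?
Bug: MIN() in WHERE is a misuse of aggregate

Fix: Replace WHERE with HAVING after the GROUP BY

Corrected query:
SELECT customer, MIN(total) FROM orders GROUP BY customer HAVING MIN(total) >= 356.72

Result:
customer | MIN(total)
---------+-----------
Alice    | 400.8     
Carol    | 1725.63   
Frank    | 1578.66   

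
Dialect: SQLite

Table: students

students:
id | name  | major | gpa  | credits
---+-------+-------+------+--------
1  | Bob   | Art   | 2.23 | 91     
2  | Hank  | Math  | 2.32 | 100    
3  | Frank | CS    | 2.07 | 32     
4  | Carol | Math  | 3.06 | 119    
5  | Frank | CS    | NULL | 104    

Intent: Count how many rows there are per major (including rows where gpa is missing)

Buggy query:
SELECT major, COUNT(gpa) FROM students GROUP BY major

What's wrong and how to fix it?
Bug: COUNT(gpa) skips NULLs, so groups with missing gpa are undercounted

Fix: Replace COUNT(gpa) with COUNT(*)

Corrected query:
SELECT major, COUNT(*) FROM students GROUP BY major

Result:
major | COUNT(*)
------+---------
Art   | 1       
CS    | 2       
Math  | 2       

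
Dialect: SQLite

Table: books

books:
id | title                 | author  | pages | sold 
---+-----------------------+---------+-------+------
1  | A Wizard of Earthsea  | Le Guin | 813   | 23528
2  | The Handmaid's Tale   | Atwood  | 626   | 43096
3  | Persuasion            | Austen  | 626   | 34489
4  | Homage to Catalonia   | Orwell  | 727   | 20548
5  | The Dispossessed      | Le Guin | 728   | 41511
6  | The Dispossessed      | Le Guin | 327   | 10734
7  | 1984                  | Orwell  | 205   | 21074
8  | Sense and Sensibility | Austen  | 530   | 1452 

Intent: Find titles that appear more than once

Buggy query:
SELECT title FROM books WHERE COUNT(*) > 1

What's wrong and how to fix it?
Bug: COUNT(*) is an aggregate and cannot be used in WHERE

Fix: GROUP BY title, then filter groups with HAVING COUNT(*) > 1

Corrected query:
SELECT title FROM books GROUP BY title HAVING COUNT(*) > 1

Result:
title           
----------------
The Dispossessed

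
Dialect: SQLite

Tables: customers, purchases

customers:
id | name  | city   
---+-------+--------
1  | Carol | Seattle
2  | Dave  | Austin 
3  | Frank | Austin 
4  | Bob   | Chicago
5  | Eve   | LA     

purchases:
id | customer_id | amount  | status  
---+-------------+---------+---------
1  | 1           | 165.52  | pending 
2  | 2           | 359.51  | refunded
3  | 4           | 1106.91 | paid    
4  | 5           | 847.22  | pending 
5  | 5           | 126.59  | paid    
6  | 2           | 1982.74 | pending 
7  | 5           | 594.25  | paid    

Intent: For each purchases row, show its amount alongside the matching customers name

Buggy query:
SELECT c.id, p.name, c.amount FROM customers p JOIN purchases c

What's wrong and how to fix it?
Bug: JOIN with no ON clause produces a cartesian product; every purchases row pairs with every customers row

Fix: Specify the join condition linking the foreign key to the parent id

Corrected query:
SELECT c.id, p.name, c.amount FROM customers p JOIN purchases c ON c.customer_id = p.id

Result:
id | name  | amount 
---+-------+--------
1  | Carol | 165.52 
2  | Dave  | 359.51 
3  | Bob   | 1106.91
4  | Eve   | 847.22 
5  | Eve   | 126.59 
6  | Dave  | 1982.74
7  | Eve   | 594.25 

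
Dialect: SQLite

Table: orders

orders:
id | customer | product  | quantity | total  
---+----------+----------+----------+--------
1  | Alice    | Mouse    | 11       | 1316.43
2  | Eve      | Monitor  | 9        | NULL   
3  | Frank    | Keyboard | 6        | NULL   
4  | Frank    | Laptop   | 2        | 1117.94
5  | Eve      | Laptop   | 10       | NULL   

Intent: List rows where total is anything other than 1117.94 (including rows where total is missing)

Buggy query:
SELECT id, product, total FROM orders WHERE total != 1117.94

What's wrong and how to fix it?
Bug: 'total != 1117.94' is unknown when total is NULL, so NULL rows are silently excluded

Fix: Handle NULL separately with IS NULL alongside the inequality

Corrected query:
SELECT id, product, total FROM orders WHERE total != 1117.94 OR total IS NULL

Result:
id | product  | total  
---+----------+--------
1  | Mouse    | 1316.43
2  | Monitor  | NULL   
3  | Keyboard | NULL   
5  | Laptop   | NULL   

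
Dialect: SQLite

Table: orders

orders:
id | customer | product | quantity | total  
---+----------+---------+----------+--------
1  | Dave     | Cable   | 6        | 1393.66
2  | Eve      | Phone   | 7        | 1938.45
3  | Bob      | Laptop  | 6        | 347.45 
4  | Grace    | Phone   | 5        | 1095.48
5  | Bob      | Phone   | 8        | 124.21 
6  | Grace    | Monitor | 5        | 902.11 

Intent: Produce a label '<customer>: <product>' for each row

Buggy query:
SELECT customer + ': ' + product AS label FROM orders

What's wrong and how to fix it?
Bug: '+' is numeric addition; on text columns SQLite converts them to 0 instead of concatenating

Fix: Replace + with || to concatenate text

Corrected query:
SELECT customer || ': ' || product AS label FROM orders

Result:
label         
--------------
Dave: Cable   
Eve: Phone    
Bob: Laptop   
Grace: Phone  
Bob: Phone    
Grace: Monitor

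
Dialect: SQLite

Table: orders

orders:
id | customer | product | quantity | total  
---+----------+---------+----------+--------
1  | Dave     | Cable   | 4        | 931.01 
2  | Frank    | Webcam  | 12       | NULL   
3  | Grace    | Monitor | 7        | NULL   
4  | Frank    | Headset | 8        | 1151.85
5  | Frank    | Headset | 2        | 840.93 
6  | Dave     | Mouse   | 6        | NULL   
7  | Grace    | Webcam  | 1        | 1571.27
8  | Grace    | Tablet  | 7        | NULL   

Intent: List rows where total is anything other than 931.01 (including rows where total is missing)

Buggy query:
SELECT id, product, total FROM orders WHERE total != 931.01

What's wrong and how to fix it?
Bug: Inequality against NULL is unknown, not true; rows with NULL are dropped

Fix: Handle NULL separately with IS NULL alongside the inequality

Corrected query:
SELECT id, product, total FROM orders WHERE total != 931.01 OR total IS NULL

Result:
id | product | total  
---+---------+--------
2  | Webcam  | NULL   
3  | Monitor | NULL   
4  | Headset | 1151.85
5  | Headset | 840.93 
6  | Mouse   | NULL   
7  | Webcam  | 1571.27
8  | Tablet  | NULL   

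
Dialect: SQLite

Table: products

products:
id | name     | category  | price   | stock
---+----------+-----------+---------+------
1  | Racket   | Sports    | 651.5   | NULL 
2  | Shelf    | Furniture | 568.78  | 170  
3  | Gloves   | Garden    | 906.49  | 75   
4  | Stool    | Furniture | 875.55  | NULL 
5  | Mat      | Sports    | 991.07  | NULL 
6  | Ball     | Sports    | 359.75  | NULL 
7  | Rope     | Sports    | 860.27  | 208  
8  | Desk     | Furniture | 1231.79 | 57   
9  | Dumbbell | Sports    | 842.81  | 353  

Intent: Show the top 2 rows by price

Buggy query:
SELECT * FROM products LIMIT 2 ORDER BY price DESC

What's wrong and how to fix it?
Bug: ORDER BY cannot follow LIMIT; LIMIT is the final clause

Fix: Swap the clauses: ORDER BY first, then LIMIT

Corrected query:
SELECT * FROM products ORDER BY price DESC LIMIT 2

Result:
id | name | category  | price   | stock
---+------+-----------+---------+------
8  | Desk | Furniture | 1231.79 | 57   
5  | Mat  | Sports    | 991.07  | NULL 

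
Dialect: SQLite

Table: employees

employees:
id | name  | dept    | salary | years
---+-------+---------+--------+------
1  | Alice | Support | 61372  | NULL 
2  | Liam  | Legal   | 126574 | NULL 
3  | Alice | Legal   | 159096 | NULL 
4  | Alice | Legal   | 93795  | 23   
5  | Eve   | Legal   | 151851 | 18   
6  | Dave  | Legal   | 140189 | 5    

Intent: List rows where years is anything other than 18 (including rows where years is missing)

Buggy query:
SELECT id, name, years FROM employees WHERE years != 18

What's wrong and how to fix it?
Bug: 'years != 18' is unknown when years is NULL, so NULL rows are silently excluded

Fix: Add an explicit OR years IS NULL to include the missing-value rows

Corrected query:
SELECT id, name, years FROM employees WHERE years != 18 OR years IS NULL

Result:
id | name  | years
---+-------+------
1  | Alice | NULL 
2  | Liam  | NULL 
3  | Alice | NULL 
4  | Alice | 23   
6  | Dave  | 5    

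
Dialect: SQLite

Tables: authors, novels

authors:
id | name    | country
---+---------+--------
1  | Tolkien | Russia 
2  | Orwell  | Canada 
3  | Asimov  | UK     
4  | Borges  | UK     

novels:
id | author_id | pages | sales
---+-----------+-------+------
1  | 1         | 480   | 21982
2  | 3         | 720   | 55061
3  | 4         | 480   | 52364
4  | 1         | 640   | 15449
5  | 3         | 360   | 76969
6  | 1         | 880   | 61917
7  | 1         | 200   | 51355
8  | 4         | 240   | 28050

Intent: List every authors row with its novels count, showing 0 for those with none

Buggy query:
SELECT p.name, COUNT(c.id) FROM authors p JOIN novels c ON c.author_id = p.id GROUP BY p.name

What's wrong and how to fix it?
Bug: An inner join excludes parents with zero children

Fix: Switch to LEFT JOIN to retain unmatched parent rows

Corrected query:
SELECT p.name, COUNT(c.id) FROM authors p LEFT JOIN novels c ON c.author_id = p.id GROUP BY p.name

Result:
name    | COUNT(c.id)
--------+------------
Asimov  | 2          
Borges  | 2          
Orwell  | 0          
Tolkien | 4          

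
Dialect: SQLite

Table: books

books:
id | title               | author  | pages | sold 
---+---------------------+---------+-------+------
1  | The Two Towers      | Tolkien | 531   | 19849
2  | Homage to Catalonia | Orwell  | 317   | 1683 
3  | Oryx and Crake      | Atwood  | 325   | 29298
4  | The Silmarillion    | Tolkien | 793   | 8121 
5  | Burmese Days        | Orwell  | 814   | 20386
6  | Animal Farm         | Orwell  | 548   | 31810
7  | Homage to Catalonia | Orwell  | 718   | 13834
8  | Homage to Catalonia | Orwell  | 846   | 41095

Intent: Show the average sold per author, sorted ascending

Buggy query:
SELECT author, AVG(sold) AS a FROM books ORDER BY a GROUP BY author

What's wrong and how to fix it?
Bug: ORDER BY appears before GROUP BY; SQL clause order requires GROUP BY first

Fix: Move ORDER BY to the end, after GROUP BY

Corrected query:
SELECT author, AVG(sold) AS a FROM books GROUP BY author ORDER BY a

Result:
author  | a      
--------+--------
Tolkien | 13985  
Orwell  | 21761.6
Atwood  | 29298  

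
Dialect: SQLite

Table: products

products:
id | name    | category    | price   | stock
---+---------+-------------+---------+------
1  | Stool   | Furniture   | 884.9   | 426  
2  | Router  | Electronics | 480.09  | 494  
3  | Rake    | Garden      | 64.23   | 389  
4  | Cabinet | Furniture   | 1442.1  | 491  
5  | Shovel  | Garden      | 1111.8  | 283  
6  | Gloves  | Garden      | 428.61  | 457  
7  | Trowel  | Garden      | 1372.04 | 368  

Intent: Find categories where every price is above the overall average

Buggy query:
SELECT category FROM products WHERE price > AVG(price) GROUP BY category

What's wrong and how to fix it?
Bug: AVG() is an aggregate; it can't sit directly in WHERE

Fix: Compute the overall average in a scalar subquery and compare each group's MIN against it in HAVING

Corrected query:
SELECT category FROM products GROUP BY category HAVING MIN(price) > (SELECT AVG(price) FROM products)

Result:
category 
---------
Furniture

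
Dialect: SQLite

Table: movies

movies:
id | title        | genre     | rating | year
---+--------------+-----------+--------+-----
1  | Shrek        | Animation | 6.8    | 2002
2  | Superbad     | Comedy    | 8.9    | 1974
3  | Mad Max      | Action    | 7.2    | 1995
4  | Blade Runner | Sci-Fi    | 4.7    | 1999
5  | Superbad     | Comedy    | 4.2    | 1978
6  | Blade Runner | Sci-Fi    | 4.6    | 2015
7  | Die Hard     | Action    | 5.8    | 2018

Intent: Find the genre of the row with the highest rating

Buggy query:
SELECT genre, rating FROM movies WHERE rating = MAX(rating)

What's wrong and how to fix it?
Bug: WHERE is evaluated per row; an aggregate over the whole table isn't defined there

Fix: Wrap MAX in a scalar subquery so WHERE compares against a single value

Corrected query:
SELECT genre, rating FROM movies WHERE rating = (SELECT MAX(rating) FROM movies)

Result:
genre  | rating
-------+-------
Comedy | 8.9   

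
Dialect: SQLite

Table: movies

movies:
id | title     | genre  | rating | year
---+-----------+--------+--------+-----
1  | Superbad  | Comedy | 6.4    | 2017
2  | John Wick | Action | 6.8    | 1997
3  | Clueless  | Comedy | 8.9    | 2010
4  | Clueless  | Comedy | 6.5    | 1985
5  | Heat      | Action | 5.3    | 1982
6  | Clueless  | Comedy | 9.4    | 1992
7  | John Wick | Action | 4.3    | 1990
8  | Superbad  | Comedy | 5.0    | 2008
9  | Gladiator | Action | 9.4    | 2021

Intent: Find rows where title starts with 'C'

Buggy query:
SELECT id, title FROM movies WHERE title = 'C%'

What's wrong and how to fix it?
Bug: '=' compares the literal string including the % character; pattern matching needs LIKE

Fix: Use LIKE for wildcard pattern matching

Corrected query:
SELECT id, title FROM movies WHERE title LIKE 'C%'

Result:
id | title   
---+---------
3  | Clueless
4  | Clueless
6  | Clueless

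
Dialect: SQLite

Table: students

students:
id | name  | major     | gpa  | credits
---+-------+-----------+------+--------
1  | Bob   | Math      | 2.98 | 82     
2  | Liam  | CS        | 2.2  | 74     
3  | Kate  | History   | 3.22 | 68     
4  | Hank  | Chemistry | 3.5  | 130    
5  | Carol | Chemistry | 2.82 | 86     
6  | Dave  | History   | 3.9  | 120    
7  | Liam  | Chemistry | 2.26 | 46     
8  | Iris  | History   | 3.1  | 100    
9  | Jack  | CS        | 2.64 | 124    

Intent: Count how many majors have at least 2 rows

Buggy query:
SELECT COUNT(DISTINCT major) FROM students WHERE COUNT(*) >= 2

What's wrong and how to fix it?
Bug: COUNT(*) cannot appear in WHERE; the per-group count doesn't exist yet

Fix: Use a subquery that GROUPs and filters with HAVING, then count its rows

Corrected query:
SELECT COUNT(*) FROM (SELECT major FROM students GROUP BY major HAVING COUNT(*) >= 2)

Result:
COUNT(*)
--------
3       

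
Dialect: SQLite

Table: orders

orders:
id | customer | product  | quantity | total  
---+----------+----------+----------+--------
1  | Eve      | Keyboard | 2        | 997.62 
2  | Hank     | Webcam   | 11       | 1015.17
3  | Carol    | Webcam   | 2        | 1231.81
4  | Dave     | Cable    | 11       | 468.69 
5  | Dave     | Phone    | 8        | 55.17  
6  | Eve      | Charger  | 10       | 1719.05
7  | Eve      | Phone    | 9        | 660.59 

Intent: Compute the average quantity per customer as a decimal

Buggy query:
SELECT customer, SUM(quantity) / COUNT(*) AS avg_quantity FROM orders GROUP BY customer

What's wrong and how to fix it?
Bug: SUM(quantity) and COUNT(*) are both integers; the division truncates the fractional part

Fix: Multiply by 1.0 (or CAST to REAL) to force floating-point division

Corrected query:
SELECT customer, SUM(quantity) * 1.0 / COUNT(*) AS avg_quantity FROM orders GROUP BY customer

Result:
customer | avg_quantity
---------+-------------
Carol    | 2           
Dave     | 9.5         
Eve      | 7           
Hank     | 11          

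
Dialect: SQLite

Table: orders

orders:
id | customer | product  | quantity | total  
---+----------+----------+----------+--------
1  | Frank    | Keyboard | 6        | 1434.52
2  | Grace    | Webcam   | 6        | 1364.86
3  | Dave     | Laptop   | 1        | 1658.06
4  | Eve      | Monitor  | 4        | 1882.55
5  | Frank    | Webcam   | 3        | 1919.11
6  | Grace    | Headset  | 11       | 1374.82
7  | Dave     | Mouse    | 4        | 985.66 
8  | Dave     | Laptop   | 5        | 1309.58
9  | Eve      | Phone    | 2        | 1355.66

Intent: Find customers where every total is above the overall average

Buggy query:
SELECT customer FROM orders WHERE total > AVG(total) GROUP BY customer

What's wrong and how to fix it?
Bug: WHERE evaluates per row before aggregation, so AVG() is unavailable

Fix: Use a subquery for AVG and a HAVING MIN(...) filter so the condition holds for every row in the group

Corrected query:
SELECT customer FROM orders GROUP BY customer HAVING MIN(total) > (SELECT AVG(total) FROM orders)

Result:
(no rows)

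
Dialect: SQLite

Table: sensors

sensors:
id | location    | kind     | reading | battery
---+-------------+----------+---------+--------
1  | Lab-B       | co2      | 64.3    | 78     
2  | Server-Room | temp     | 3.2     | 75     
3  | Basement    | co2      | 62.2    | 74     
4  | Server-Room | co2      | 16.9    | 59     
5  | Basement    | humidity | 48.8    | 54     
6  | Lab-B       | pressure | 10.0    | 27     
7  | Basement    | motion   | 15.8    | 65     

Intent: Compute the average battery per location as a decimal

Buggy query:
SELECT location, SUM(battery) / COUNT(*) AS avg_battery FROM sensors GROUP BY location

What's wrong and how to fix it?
Bug: SUM(battery) and COUNT(*) are both integers; the division truncates the fractional part

Fix: Cast one side to REAL so the division keeps the fractional part

Corrected query:
SELECT location, SUM(battery) * 1.0 / COUNT(*) AS avg_battery FROM sensors GROUP BY location

Result:
location    | avg_battery
------------+------------
Basement    | 64.333333  
Lab-B       | 52.5       
Server-Room | 67         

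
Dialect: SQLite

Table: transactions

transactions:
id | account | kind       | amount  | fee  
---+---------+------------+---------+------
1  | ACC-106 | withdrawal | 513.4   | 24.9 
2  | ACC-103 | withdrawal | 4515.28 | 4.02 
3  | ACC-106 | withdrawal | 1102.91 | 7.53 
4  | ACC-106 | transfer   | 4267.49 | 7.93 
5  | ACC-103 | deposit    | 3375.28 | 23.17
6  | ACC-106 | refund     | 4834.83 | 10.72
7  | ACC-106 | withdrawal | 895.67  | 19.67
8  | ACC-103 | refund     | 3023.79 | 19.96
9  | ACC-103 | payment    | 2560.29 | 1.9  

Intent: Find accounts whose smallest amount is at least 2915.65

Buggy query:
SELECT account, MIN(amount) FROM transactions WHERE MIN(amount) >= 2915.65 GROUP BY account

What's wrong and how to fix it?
Bug: Aggregates like MIN are computed per group after WHERE runs

Fix: Use HAVING for the per-group MIN condition

Corrected query:
SELECT account, MIN(amount) FROM transactions GROUP BY account HAVING MIN(amount) >= 2915.65

Result:
(no rows)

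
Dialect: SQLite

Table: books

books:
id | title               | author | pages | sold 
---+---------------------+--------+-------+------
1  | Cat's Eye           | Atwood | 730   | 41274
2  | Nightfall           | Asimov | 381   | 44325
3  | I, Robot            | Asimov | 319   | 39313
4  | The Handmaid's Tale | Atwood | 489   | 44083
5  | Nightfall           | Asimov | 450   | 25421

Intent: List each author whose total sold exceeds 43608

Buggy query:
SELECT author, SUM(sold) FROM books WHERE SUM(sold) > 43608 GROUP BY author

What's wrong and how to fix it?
Bug: Aggregate functions cannot appear in a WHERE clause

Fix: Move the aggregate condition to a HAVING clause

Corrected query:
SELECT author, SUM(sold) FROM books GROUP BY author HAVING SUM(sold) > 43608

Result:
author | SUM(sold)
-------+----------
Asimov | 109059   
Atwood | 85357    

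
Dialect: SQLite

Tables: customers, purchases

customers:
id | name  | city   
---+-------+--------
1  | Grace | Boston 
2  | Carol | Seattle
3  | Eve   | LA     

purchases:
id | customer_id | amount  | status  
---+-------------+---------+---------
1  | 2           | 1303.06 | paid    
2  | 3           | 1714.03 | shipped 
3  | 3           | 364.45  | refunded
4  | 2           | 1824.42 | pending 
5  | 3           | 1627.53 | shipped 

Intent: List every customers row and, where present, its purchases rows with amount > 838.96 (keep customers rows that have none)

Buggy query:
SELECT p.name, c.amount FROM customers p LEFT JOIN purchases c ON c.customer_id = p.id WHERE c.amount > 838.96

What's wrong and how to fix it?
Bug: A WHERE condition on the right-hand table after LEFT JOIN drops unmatched parents

Fix: Move the right-table condition into the ON clause so unmatched parents are kept

Corrected query:
SELECT p.name, c.amount FROM customers p LEFT JOIN purchases c ON c.customer_id = p.id AND c.amount > 838.96

Result:
name  | amount 
------+--------
Grace | NULL   
Carol | 1303.06
Carol | 1824.42
Eve   | 1627.53
Eve   | 1714.03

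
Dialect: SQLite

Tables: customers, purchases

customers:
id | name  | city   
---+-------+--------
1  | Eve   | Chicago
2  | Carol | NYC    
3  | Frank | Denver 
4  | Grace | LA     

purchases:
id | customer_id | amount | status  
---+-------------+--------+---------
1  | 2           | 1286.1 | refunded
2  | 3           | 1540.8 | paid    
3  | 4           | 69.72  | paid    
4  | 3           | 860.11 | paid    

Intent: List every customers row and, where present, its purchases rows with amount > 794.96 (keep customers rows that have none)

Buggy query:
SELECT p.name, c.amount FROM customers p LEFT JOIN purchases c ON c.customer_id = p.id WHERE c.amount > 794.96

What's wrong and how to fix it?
Bug: Filtering c.amount in WHERE discards the NULL rows produced by LEFT JOIN, turning it into an inner join

Fix: Put 'c.amount > 794.96' in the JOIN's ON clause instead of WHERE

Corrected query:
SELECT p.name, c.amount FROM customers p LEFT JOIN purchases c ON c.customer_id = p.id AND c.amount > 794.96

Result:
name  | amount
------+-------
Eve   | NULL  
Carol | 1286.1
Frank | 860.11
Frank | 1540.8
Grace | NULL  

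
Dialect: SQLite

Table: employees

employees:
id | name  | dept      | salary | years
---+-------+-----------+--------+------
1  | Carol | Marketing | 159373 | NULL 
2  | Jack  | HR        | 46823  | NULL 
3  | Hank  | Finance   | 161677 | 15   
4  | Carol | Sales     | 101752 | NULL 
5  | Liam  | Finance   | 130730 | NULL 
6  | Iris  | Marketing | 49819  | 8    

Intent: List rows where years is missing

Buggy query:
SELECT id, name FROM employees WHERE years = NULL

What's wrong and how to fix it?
Bug: '= NULL' is always unknown in SQL three-valued logic, so no rows match

Fix: Replace '= NULL' with 'IS NULL'

Corrected query:
SELECT id, name FROM employees WHERE years IS NULL

Result:
id | name 
---+------
1  | Carol
2  | Jack 
4  | Carol
5  | Liam 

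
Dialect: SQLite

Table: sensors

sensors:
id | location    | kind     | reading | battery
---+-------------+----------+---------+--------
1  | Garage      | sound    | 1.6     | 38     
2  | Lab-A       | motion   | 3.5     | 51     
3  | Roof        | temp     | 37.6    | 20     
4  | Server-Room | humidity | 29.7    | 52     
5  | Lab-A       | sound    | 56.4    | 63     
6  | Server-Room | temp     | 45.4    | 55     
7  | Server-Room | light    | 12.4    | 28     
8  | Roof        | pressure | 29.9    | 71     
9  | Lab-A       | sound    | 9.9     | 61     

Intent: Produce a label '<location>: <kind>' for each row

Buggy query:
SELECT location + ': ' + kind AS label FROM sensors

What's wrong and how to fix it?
Bug: SQLite uses || for string concatenation; + coerces text to numbers (yielding 0)

Fix: Use the || operator for string concatenation

Corrected query:
SELECT location || ': ' || kind AS label FROM sensors

Result:
label                
---------------------
Garage: sound        
Lab-A: motion        
Roof: temp           
Server-Room: humidity
Lab-A: sound         
Server-Room: temp    
Server-Room: light   
Roof: pressure       
Lab-A: sound         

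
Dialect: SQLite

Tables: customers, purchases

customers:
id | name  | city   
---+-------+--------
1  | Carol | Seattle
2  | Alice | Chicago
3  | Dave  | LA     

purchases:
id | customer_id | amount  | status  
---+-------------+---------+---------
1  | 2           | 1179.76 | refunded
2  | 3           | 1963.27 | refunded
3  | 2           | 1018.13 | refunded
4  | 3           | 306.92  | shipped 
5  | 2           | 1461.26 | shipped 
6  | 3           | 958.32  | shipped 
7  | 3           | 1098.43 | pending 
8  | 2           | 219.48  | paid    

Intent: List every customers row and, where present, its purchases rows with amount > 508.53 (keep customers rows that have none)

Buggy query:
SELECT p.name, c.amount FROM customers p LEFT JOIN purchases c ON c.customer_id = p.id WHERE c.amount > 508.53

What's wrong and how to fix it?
Bug: A WHERE condition on the right-hand table after LEFT JOIN drops unmatched parents

Fix: Move the right-table condition into the ON clause so unmatched parents are kept

Corrected query:
SELECT p.name, c.amount FROM customers p LEFT JOIN purchases c ON c.customer_id = p.id AND c.amount > 508.53

Result:
name  | amount 
------+--------
Carol | NULL   
Alice | 1018.13
Alice | 1179.76
Alice | 1461.26
Dave  | 958.32 
Dave  | 1098.43
Dave  | 1963.27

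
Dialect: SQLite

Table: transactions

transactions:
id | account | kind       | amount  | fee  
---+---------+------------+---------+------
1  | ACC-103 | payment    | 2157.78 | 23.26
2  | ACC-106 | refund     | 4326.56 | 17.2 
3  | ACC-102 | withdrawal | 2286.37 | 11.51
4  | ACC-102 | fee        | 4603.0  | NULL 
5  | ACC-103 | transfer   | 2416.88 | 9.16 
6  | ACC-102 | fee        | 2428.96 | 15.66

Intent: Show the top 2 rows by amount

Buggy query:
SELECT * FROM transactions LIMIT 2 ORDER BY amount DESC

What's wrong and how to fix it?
Bug: LIMIT must come after ORDER BY

Fix: Sort with ORDER BY, then apply LIMIT

Corrected query:
SELECT * FROM transactions ORDER BY amount DESC LIMIT 2

Result:
id | account | kind   | amount  | fee 
---+---------+--------+---------+-----
4  | ACC-102 | fee    | 4603    | NULL
2  | ACC-106 | refund | 4326.56 | 17.2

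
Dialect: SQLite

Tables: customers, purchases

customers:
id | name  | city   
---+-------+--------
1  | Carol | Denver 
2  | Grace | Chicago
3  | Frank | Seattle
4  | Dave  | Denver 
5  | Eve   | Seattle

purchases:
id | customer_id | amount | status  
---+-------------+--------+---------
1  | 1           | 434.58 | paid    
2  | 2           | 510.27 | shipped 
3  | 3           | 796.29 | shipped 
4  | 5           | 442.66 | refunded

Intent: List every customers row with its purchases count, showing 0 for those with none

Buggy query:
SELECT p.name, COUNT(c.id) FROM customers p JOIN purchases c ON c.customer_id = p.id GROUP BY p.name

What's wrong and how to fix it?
Bug: INNER JOIN drops customers rows that have no matching purchases rows

Fix: Use LEFT JOIN so parents without children still appear (COUNT(c.id) gives 0)

Corrected query:
SELECT p.name, COUNT(c.id) FROM customers p LEFT JOIN purchases c ON c.customer_id = p.id GROUP BY p.name

Result:
name  | COUNT(c.id)
------+------------
Carol | 1          
Dave  | 0          
Eve   | 1          
Frank | 1          
Grace | 1          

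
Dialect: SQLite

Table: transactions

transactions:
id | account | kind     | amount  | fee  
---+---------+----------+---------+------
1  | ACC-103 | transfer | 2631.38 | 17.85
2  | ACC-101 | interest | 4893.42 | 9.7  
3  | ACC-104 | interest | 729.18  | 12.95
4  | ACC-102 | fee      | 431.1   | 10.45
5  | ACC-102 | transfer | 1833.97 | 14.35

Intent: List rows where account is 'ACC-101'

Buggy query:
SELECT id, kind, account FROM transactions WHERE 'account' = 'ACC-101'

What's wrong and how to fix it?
Bug: 'account' in single quotes is a string literal, not the column; the comparison is literal-vs-literal and never true

Fix: Reference the column as account without single quotes

Corrected query:
SELECT id, kind, account FROM transactions WHERE account = 'ACC-101'

Result:
id | kind     | account
---+----------+--------
2  | interest | ACC-101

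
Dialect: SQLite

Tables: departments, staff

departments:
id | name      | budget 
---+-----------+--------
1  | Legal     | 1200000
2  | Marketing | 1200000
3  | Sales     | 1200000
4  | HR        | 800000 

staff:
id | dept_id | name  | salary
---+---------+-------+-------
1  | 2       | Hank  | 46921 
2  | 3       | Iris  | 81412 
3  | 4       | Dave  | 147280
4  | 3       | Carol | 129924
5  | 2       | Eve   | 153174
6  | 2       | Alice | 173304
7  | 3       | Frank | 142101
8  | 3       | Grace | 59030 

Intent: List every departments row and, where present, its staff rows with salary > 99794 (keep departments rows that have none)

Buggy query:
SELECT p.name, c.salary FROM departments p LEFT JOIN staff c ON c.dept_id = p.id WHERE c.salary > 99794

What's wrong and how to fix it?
Bug: A WHERE condition on the right-hand table after LEFT JOIN drops unmatched parents

Fix: Move the right-table condition into the ON clause so unmatched parents are kept

Corrected query:
SELECT p.name, c.salary FROM departments p LEFT JOIN staff c ON c.dept_id = p.id AND c.salary > 99794

Result:
name      | salary
----------+-------
Legal     | NULL  
Marketing | 153174
Marketing | 173304
Sales     | 129924
Sales     | 142101
HR        | 147280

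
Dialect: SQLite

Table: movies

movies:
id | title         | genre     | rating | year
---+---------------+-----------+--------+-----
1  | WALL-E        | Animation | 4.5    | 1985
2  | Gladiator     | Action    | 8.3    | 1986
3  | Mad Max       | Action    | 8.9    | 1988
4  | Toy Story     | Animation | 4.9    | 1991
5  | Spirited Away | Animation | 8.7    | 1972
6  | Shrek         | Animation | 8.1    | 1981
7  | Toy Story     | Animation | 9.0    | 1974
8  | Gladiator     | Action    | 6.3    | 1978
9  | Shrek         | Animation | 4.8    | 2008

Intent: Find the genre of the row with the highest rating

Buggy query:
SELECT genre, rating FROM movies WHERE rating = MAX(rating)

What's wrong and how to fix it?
Bug: WHERE is evaluated per row; an aggregate over the whole table isn't defined there

Fix: Use a subquery: WHERE rating = (SELECT MAX(rating) FROM movies)

Corrected query:
SELECT genre, rating FROM movies WHERE rating = (SELECT MAX(rating) FROM movies)

Result:
genre     | rating
----------+-------
Animation | 9     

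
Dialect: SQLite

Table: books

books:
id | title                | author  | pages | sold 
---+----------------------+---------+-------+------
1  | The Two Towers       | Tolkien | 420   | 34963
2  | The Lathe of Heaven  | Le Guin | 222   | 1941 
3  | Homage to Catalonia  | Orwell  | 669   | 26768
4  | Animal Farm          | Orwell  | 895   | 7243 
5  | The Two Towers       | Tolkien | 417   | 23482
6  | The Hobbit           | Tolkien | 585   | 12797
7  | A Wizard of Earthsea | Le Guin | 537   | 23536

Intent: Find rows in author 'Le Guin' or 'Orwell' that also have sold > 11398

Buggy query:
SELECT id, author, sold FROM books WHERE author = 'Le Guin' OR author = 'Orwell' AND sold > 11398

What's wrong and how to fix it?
Bug: AND binds tighter than OR, so this parses as author = 'Le Guin' OR (author = 'Orwell' AND sold > 11398)

Fix: Group the OR with parentheses (or use IN), then AND the threshold

Corrected query:
SELECT id, author, sold FROM books WHERE (author = 'Le Guin' OR author = 'Orwell') AND sold > 11398

Result:
id | author  | sold 
---+---------+------
3  | Orwell  | 26768
7  | Le Guin | 23536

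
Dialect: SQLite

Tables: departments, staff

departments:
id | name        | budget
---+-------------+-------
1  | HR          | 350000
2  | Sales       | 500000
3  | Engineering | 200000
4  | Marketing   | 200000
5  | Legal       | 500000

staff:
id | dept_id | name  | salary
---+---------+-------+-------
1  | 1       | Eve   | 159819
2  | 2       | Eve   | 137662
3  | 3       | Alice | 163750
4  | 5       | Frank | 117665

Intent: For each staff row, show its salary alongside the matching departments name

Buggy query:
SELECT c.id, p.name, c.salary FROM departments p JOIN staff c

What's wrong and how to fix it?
Bug: Missing join condition: each staff row is matched to all departments rows instead of just its own

Fix: Specify the join condition linking the foreign key to the parent id

Corrected query:
SELECT c.id, p.name, c.salary FROM departments p JOIN staff c ON c.dept_id = p.id

Result:
id | name        | salary
---+-------------+-------
1  | HR          | 159819
2  | Sales       | 137662
3  | Engineering | 163750
4  | Legal       | 117665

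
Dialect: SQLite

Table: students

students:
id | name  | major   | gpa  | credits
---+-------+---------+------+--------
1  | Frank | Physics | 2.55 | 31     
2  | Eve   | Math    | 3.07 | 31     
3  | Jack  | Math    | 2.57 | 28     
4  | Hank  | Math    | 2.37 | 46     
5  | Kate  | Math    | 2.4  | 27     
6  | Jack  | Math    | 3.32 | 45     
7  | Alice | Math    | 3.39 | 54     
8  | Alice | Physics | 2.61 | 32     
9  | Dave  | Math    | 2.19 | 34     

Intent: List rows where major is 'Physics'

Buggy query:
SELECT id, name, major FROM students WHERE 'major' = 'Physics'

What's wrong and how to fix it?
Bug: Single quotes denote string literals in SQL; the column name is being compared as a constant string

Fix: Remove the quotes around the column name (or use double quotes for an identifier)

Corrected query:
SELECT id, name, major FROM students WHERE major = 'Physics'

Result:
id | name  | major  
---+-------+--------
1  | Frank | Physics
8  | Alice | Physics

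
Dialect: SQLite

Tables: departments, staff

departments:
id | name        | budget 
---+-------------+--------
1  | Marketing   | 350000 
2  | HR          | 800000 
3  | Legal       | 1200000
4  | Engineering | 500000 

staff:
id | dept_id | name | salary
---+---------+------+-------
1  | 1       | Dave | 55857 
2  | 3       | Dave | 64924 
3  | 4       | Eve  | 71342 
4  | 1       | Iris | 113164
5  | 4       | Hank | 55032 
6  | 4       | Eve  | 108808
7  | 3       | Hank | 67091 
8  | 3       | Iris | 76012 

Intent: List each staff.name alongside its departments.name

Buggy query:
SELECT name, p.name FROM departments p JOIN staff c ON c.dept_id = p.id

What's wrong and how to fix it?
Bug: 'name' exists in both joined tables, so the database can't tell which one is meant

Fix: Qualify the column with its table alias (c.name)

Corrected query:
SELECT c.name, p.name FROM departments p JOIN staff c ON c.dept_id = p.id

Result:
name | name       
-----+------------
Dave | Marketing  
Dave | Legal      
Eve  | Engineering
Iris | Marketing  
Hank | Engineering
Eve  | Engineering
Hank | Legal      
Iris | Legal      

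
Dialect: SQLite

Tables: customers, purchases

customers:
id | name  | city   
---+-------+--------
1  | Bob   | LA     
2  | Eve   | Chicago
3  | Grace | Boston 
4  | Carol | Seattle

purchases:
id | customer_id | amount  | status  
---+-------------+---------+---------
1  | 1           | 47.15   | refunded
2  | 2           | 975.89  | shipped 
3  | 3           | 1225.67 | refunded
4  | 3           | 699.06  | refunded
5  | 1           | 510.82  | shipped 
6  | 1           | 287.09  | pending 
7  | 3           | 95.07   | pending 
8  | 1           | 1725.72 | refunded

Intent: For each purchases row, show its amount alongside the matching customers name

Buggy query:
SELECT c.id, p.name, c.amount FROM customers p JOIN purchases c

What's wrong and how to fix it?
Bug: Missing join condition: each purchases row is matched to all customers rows instead of just its own

Fix: Add ON c.customer_id = p.id to the JOIN

Corrected query:
SELECT c.id, p.name, c.amount FROM customers p JOIN purchases c ON c.customer_id = p.id

Result:
id | name  | amount 
---+-------+--------
1  | Bob   | 47.15  
2  | Eve   | 975.89 
3  | Grace | 1225.67
4  | Grace | 699.06 
5  | Bob   | 510.82 
6  | Bob   | 287.09 
7  | Grace | 95.07  
8  | Bob   | 1725.72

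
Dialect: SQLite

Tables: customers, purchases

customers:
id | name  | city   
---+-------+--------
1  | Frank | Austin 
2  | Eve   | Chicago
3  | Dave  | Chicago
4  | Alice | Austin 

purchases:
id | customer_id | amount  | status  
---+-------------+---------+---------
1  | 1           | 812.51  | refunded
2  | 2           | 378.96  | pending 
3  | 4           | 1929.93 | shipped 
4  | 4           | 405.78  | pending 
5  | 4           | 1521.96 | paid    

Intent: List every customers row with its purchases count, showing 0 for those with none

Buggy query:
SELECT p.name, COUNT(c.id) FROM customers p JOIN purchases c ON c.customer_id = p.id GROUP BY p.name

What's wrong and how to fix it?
Bug: INNER JOIN drops customers rows that have no matching purchases rows

Fix: Switch to LEFT JOIN to retain unmatched parent rows

Corrected query:
SELECT p.name, COUNT(c.id) FROM customers p LEFT JOIN purchases c ON c.customer_id = p.id GROUP BY p.name

Result:
name  | COUNT(c.id)
------+------------
Alice | 3          
Dave  | 0          
Eve   | 1          
Frank | 1          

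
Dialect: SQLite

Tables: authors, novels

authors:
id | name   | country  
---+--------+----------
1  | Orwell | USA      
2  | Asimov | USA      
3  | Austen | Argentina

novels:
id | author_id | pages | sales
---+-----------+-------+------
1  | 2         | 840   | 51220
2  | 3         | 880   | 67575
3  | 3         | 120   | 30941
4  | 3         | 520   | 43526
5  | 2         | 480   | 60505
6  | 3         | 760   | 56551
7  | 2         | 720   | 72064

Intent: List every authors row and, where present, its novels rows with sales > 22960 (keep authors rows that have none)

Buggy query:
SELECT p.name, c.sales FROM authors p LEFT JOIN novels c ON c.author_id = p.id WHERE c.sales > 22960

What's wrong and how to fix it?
Bug: A WHERE condition on the right-hand table after LEFT JOIN drops unmatched parents

Fix: Move the right-table condition into the ON clause so unmatched parents are kept

Corrected query:
SELECT p.name, c.sales FROM authors p LEFT JOIN novels c ON c.author_id = p.id AND c.sales > 22960

Result:
name   | sales
-------+------
Orwell | NULL 
Asimov | 51220
Asimov | 60505
Asimov | 72064
Austen | 30941
Austen | 43526
Austen | 56551
Austen | 67575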